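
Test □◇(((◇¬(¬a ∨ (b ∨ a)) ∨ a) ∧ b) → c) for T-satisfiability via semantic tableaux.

Satisfiable

1. □◇(((◇¬(¬a ∨ (b ∨ a)) ∨ a) ∧ b) → c), w0
2. ◇(((◇¬(¬a ∨ (b ∨ a)) ∨ a) ∧ b) → c), w0
3. ((◇¬(¬a ∨ (b ∨ a)) ∨ a) ∧ b) → c, w1
4. ◇(((◇¬(¬a ∨ (b ∨ a)) ∨ a) ∧ b) → c), w1
5. c, w1
6. ((◇¬(¬a ∨ (b ∨ a)) ∨ a) ∧ b) → c, w2
7. c, w2
Accessibility: w0Rw0, w0Rw1, w1Rw1, w1Rw2, w2Rw2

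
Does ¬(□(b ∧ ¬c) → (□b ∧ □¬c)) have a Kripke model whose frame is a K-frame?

Unsatisfiable (every branch closes)

1. ¬(□(b ∧ ¬c) → (□b ∧ □¬c)), w0
2. □(b ∧ ¬c), w0   [¬→-rule on 1]
3. ¬(□b ∧ □¬c), w0   [¬→-rule on 1]
4. ¬□¬c, w0   [¬∧-rule on 3 (branches; this branch)]
5. c, w1   [¬□-rule on 4: fresh world w1, w0Rw1]
6. b ∧ ¬c, w1   [□-rule on 2 via w0Rw1]
7. b, w1   [∧-rule on 6]
8. ¬c, w1   [∧-rule on 6]
Accessibility: w0Rw1
Branch closes: c and ¬c both at w1.
All branches of the tableau close; one closing branch shown above.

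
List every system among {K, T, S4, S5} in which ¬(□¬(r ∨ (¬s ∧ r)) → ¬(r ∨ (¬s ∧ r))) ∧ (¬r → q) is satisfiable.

K

K-tableau for the formula:
1. ¬(□¬(r ∨ (¬s ∧ r)) → ¬(r ∨ (¬s ∧ r))) ∧ (¬r → q), u
2. ¬(□¬(r ∨ (¬s ∧ r)) → ¬(r ∨ (¬s ∧ r))), u
3. ¬r → q, u
4. □¬(r ∨ (¬s ∧ r)), u
5. r ∨ (¬s ∧ r), u
6. q, u
7. ¬s ∧ r, u
8. ¬s, u
9. r, u
Complete open branch: satisfiable in K.
T-tableau for the formula:
1. ¬(□¬(r ∨ (¬s ∧ r)) → ¬(r ∨ (¬s ∧ r))) ∧ (¬r → q), u
2. ¬(□¬(r ∨ (¬s ∧ r)) → ¬(r ∨ (¬s ∧ r))), u
3. ¬r → q, u
4. □¬(r ∨ (¬s ∧ r)), u
5. r ∨ (¬s ∧ r), u
6. ¬(r ∨ (¬s ∧ r)), u
7. ¬r, u
8. ¬(¬s ∧ r), u
9. q, u
10. ¬s ∧ r, u
11. ¬s, u
12. r, u
Accessibility: uRu
Branch closes: r and ¬r both at u.
Every branch closes (one shown): unsatisfiable in T, hence also in S4, S5 (every S4/S5-frame is a T-frame).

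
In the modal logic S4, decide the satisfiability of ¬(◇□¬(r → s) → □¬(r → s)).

1. ¬(◇□¬(r → s) → □¬(r → s)), 0
2. ◇□¬(r → s), 0
3. ¬□¬(r → s), 0
4. □¬(r → s), 1
5. ¬(r → s), 1
6. r, 1
7. ¬s, 1
8. r → s, 2
9. s, 2
Accessibility: 0R0, 0R1, 0R2, 1R1, 2R2

Satisfiable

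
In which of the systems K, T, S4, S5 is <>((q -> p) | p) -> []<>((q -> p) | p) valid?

S4-tableau for the negation ~(<>((q -> p) | p) -> []<>((q -> p) | p)):
1. ~(<>((q -> p) | p) -> []<>((q -> p) | p)), w0
2. <>((q -> p) | p), w0
3. ~[]<>((q -> p) | p), w0
4. (q -> p) | p, w1
5. p, w1
6. ~<>((q -> p) | p), w2
7. ~((q -> p) | p), w2
8. ~(q -> p), w2
9. ~p, w2
10. q, w2
Accessibility: w0Rw0, w0Rw1, w0Rw2, w1Rw1, w2Rw2
Complete open branch: countermodel on an S4-frame, so not valid in S4, nor in K, T (the same frame is also a K-frame and a T-frame).
S5-tableau for the negation ~(<>((q -> p) | p) -> []<>((q -> p) | p)):
1. ~(<>((q -> p) | p) -> []<>((q -> p) | p)), w0
2. <>((q -> p) | p), w0
3. ~[]<>((q -> p) | p), w0
4. (q -> p) | p, w1
5. q -> p, w1
6. ~q, w1
7. ~<>((q -> p) | p), w2
8. ~((q -> p) | p), w0
9. ~(q -> p), w0
10. ~p, w0
11. q, w0
12. ~((q -> p) | p), w1
13. ~(q -> p), w1
14. ~p, w1
15. q, w1
Accessibility: w0Rw0, w0Rw1, w0Rw2, w1Rw0, w1Rw1, w1Rw2, w2Rw0, w2Rw1, w2Rw2
Branch closes: q and ~q both at w1.
Every branch closes (one shown): valid in S5.

S5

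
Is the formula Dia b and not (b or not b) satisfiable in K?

1. Dia b and not (b or not b), w0
2. Dia b, w0
3. not (b or not b), w0
4. not b, w0
5. b, w0
Branch closes: b and not b both at w0.
Every branch closes; the branch above is one of them.

Unsatisfiable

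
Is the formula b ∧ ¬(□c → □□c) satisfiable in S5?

Unsatisfiable (every branch closes)

1. b ∧ ¬(□c → □□c), u
2. b, u   [∧-rule on 1]
3. ¬(□c → □□c), u   [∧-rule on 1]
4. □c, u   [¬→-rule on 3]
5. ¬□□c, u   [¬→-rule on 3]
6. c, u   [□-rule on 4 via uRu]
7. ¬□c, v   [¬□-rule on 5: fresh world v, uRv]
8. c, v   [□-rule on 4 via uRv]
9. ¬c, w   [¬□-rule on 7: fresh world w, vRw]
10. c, w   [□-rule on 4 via uRw]
Accessibility: uRu, uRv, uRw, vRu, vRv, vRw, wRu, wRv, wRw
Branch closes: c and ¬c both at w.
All branches of the tableau close; one closing branch shown above.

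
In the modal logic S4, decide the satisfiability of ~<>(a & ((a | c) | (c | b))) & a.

No, unsatisfiable

1. ~<>(a & ((a | c) | (c | b))) & a, 0
2. ~<>(a & ((a | c) | (c | b))), 0   [&-rule on 1]
3. a, 0   [&-rule on 1]
4. ~(a & ((a | c) | (c | b))), 0   [~<>-rule on 2 via 0R0]
5. ~((a | c) | (c | b)), 0   [~&-rule on 4 (branches; this branch)]
6. ~(a | c), 0   [~|-rule on 5]
7. ~(c | b), 0   [~|-rule on 5]
8. ~a, 0   [~|-rule on 6]
9. ~c, 0   [~|-rule on 6]
Accessibility: 0R0
Branch closes: a and ~a both at 0.
(One branch shown.) All branches close.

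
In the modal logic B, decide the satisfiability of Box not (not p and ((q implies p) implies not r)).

1. Box not (not p and ((q implies p) implies not r)), 0
2. not (not p and ((q implies p) implies not r)), 0
3. not ((q implies p) implies not r), 0
4. q implies p, 0
5. r, 0
6. p, 0
Accessibility: 0R0

Satisfiable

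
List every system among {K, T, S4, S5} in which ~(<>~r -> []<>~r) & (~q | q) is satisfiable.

K, T, S4

S5-tableau for the formula:
1. ~(<>~r -> []<>~r) & (~q | q), u
2. ~(<>~r -> []<>~r), u   [&-rule on 1]
3. ~q | q, u   [&-rule on 1]
4. <>~r, u   [~->-rule on 2]
5. ~[]<>~r, u   [~->-rule on 2]
6. q, u   [|-rule on 3 (branches; this branch)]
7. ~r, v   [<>-rule on 4: fresh world v, uRv]
8. ~<>~r, w   [~[]-rule on 5: fresh world w, uRw]
9. r, u   [~<>-rule on 8 via wRu]
10. r, v   [~<>-rule on 8 via wRv]
Accessibility: uRu, uRv, uRw, vRu, vRv, vRw, wRu, wRv, wRw
Branch closes: r and ~r both at v.
Every branch closes (one shown): unsatisfiable in S5.
S4-tableau for the formula:
1. ~(<>~r -> []<>~r) & (~q | q), u
2. ~(<>~r -> []<>~r), u   [&-rule on 1]
3. ~q | q, u   [&-rule on 1]
4. <>~r, u   [~->-rule on 2]
5. ~[]<>~r, u   [~->-rule on 2]
6. q, u   [|-rule on 3 (branches; this branch)]
7. ~r, v   [<>-rule on 4: fresh world v, uRv]
8. ~<>~r, w   [~[]-rule on 5: fresh world w, uRw]
9. r, w   [~<>-rule on 8 via wRw]
Accessibility: uRu, uRv, uRw, vRv, wRw
Complete open branch: satisfiable in S4, hence also in K, T (this S4-model is also a K-model and a T-model).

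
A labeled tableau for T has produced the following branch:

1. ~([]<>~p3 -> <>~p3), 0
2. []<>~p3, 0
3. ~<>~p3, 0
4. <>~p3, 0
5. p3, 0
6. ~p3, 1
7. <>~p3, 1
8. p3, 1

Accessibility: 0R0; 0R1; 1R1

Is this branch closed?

Yes, closed

Both p3 and ~p3 appear at 1.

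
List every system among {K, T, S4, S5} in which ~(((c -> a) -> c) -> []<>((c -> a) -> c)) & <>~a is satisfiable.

S4-tableau for the formula:
1. ~(((c -> a) -> c) -> []<>((c -> a) -> c)) & <>~a, u
2. ~(((c -> a) -> c) -> []<>((c -> a) -> c)), u
3. <>~a, u
4. (c -> a) -> c, u
5. ~[]<>((c -> a) -> c), u
6. c, u
7. ~a, v
8. ~<>((c -> a) -> c), w
9. ~((c -> a) -> c), w
10. c -> a, w
11. ~c, w
12. a, w
Accessibility: uRu, uRv, uRw, vRv, wRw
Complete open branch: satisfiable in S4, hence also in K, T (this S4-model is also a K-model and a T-model).
S5-tableau for the formula:
1. ~(((c -> a) -> c) -> []<>((c -> a) -> c)) & <>~a, u
2. ~(((c -> a) -> c) -> []<>((c -> a) -> c)), u
3. <>~a, u
4. (c -> a) -> c, u
5. ~[]<>((c -> a) -> c), u
6. ~(c -> a), u
7. c, u
8. ~a, u
9. ~a, v
10. ~<>((c -> a) -> c), w
11. ~((c -> a) -> c), u
12. c -> a, u
13. ~c, u
Accessibility: uRu, uRv, uRw, vRu, vRv, vRw, wRu, wRv, wRw
Branch closes: c and ~c both at u.
Every branch closes (one shown): unsatisfiable in S5.

K, T, S4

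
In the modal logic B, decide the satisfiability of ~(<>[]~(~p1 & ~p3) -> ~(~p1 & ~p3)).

Unsatisfiable (every branch closes)

1. ~(<>[]~(~p1 & ~p3) -> ~(~p1 & ~p3)), 0
2. <>[]~(~p1 & ~p3), 0   [~->-rule on 1]
3. ~p1 & ~p3, 0   [~->-rule on 1]
4. ~p1, 0   [&-rule on 3]
5. ~p3, 0   [&-rule on 3]
6. []~(~p1 & ~p3), 1   [<>-rule on 2: fresh world 1, 0R1]
7. ~(~p1 & ~p3), 0   [[]-rule on 6 via 1R0]
8. ~(~p1 & ~p3), 1   [[]-rule on 6 via 1R1]
9. p3, 0   [~&-rule on 7 (branches; this branch)]
Accessibility: 0R0, 0R1, 1R0, 1R1
Branch closes: p3 and ~p3 both at 0.
All branches of the tableau close; one closing branch shown above.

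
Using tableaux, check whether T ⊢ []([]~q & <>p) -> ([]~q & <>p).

Valid in T

Tableau for the negation ~([]([]~q & <>p) -> ([]~q & <>p)):
1. ~([]([]~q & <>p) -> ([]~q & <>p)), w0
2. []([]~q & <>p), w0
3. ~([]~q & <>p), w0
4. []~q & <>p, w0
5. []~q, w0
6. <>p, w0
7. ~q, w0
8. ~[]~q, w0
9. p, w1
10. []~q & <>p, w1
11. []~q, w1
12. <>p, w1
13. ~q, w1
14. q, w2
15. []~q & <>p, w2
16. []~q, w2
17. <>p, w2
18. ~q, w2
Accessibility: w0Rw0, w0Rw1, w0Rw2, w1Rw1, w2Rw2
Branch closes: q and ~q both at w2.
All branches of the negation close; one closing branch shown above.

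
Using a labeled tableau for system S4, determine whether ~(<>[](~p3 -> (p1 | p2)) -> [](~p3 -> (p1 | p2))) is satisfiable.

1. ~(<>[](~p3 -> (p1 | p2)) -> [](~p3 -> (p1 | p2))), 0
2. <>[](~p3 -> (p1 | p2)), 0
3. ~[](~p3 -> (p1 | p2)), 0
4. [](~p3 -> (p1 | p2)), 1
5. ~p3 -> (p1 | p2), 1
6. p1 | p2, 1
7. p2, 1
8. ~(~p3 -> (p1 | p2)), 2
9. ~p3, 2
10. ~(p1 | p2), 2
11. ~p1, 2
12. ~p2, 2
Accessibility: 0R0, 0R1, 0R2, 1R1, 2R2

Yes, satisfiable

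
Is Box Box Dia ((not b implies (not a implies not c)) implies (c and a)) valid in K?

No, not valid

Tableau for the negation not Box Box Dia ((not b implies (not a implies not c)) implies (c and a)):
1. not Box Box Dia ((not b implies (not a implies not c)) implies (c and a)), u
2. not Box Dia ((not b implies (not a implies not c)) implies (c and a)), v   [neg-Box-rule on 1: fresh world v, uRv]
3. not Dia ((not b implies (not a implies not c)) implies (c and a)), w   [neg-Box-rule on 2: fresh world w, vRw]
Accessibility: uRv, vRw
The negation has an open branch (countermodel exists).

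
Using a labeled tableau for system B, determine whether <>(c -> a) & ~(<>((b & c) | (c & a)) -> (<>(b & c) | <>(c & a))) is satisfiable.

1. <>(c -> a) & ~(<>((b & c) | (c & a)) -> (<>(b & c) | <>(c & a))), 0
2. <>(c -> a), 0   [&-rule on 1]
3. ~(<>((b & c) | (c & a)) -> (<>(b & c) | <>(c & a))), 0   [&-rule on 1]
4. <>((b & c) | (c & a)), 0   [~->-rule on 3]
5. ~(<>(b & c) | <>(c & a)), 0   [~->-rule on 3]
6. ~<>(b & c), 0   [~|-rule on 5]
7. ~<>(c & a), 0   [~|-rule on 5]
8. ~(b & c), 0   [~<>-rule on 6 via 0R0]
9. ~(c & a), 0   [~<>-rule on 7 via 0R0]
10. ~c, 0   [~&-rule on 8 (branches; this branch)]
11. ~a, 0   [~&-rule on 9 (branches; this branch)]
12. c -> a, 1   [<>-rule on 2: fresh world 1, 0R1]
13. ~(b & c), 1   [~<>-rule on 6 via 0R1]
14. ~(c & a), 1   [~<>-rule on 7 via 0R1]
15. a, 1   [->-rule on 12 (branches; this branch)]
16. ~c, 1   [~&-rule on 13 (branches; this branch)]
17. (b & c) | (c & a), 2   [<>-rule on 4: fresh world 2, 0R2]
18. ~(b & c), 2   [~<>-rule on 6 via 0R2]
19. ~(c & a), 2   [~<>-rule on 7 via 0R2]
20. c & a, 2   [|-rule on 17 (branches; this branch)]
21. c, 2   [&-rule on 20]
22. a, 2   [&-rule on 20]
23. ~b, 2   [~&-rule on 18 (branches; this branch)]
24. ~a, 2   [~&-rule on 19 (branches; this branch)]
Accessibility: 0R0, 0R1, 0R2, 1R0, 1R1, 2R0, 2R2
Branch closes: a and ~a both at 2.
Every branch closes; the branch above is one of them.

No, unsatisfiable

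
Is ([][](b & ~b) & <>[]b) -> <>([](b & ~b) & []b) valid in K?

Tableau for the negation ~(([][](b & ~b) & <>[]b) -> <>([](b & ~b) & []b)):
1. ~(([][](b & ~b) & <>[]b) -> <>([](b & ~b) & []b)), u
2. [][](b & ~b) & <>[]b, u
3. ~<>([](b & ~b) & []b), u
4. [][](b & ~b), u
5. <>[]b, u
6. []b, v
7. ~([](b & ~b) & []b), v
8. [](b & ~b), v
9. ~[](b & ~b), v
10. ~(b & ~b), w
11. b, w
12. b & ~b, w
13. ~b, w
Accessibility: uRv, vRw
Branch closes: b and ~b both at w.
Every branch of the negation's tableau closes; the branch above is one of them.

Valid in K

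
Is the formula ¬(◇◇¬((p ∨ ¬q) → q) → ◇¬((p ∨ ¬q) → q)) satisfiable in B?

1. ¬(◇◇¬((p ∨ ¬q) → q) → ◇¬((p ∨ ¬q) → q)), u
2. ◇◇¬((p ∨ ¬q) → q), u
3. ¬◇¬((p ∨ ¬q) → q), u
4. (p ∨ ¬q) → q, u
5. q, u
6. ◇¬((p ∨ ¬q) → q), v
7. (p ∨ ¬q) → q, v
8. q, v
9. ¬((p ∨ ¬q) → q), w
10. p ∨ ¬q, w
11. ¬q, w
Accessibility: uRu, uRv, vRu, vRv, vRw, wRv, wRw

Satisfiable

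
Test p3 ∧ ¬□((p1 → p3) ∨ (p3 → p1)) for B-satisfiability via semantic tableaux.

Unsatisfiable (every branch closes)

1. p3 ∧ ¬□((p1 → p3) ∨ (p3 → p1)), 0
2. p3, 0   [∧-rule on 1]
3. ¬□((p1 → p3) ∨ (p3 → p1)), 0   [∧-rule on 1]
4. ¬((p1 → p3) ∨ (p3 → p1)), 1   [¬□-rule on 3: fresh world 1, 0R1]
5. ¬(p1 → p3), 1   [¬∨-rule on 4]
6. ¬(p3 → p1), 1   [¬∨-rule on 4]
7. p1, 1   [¬→-rule on 5]
8. ¬p3, 1   [¬→-rule on 5]
9. p3, 1   [¬→-rule on 6]
10. ¬p1, 1   [¬→-rule on 6]
Accessibility: 0R0, 0R1, 1R0, 1R1
Branch closes: p3 and ¬p3 both at 1.
Every branch closes; the branch above is one of them.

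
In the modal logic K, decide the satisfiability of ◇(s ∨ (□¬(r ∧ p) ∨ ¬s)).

1. ◇(s ∨ (□¬(r ∧ p) ∨ ¬s)), 0
2. s ∨ (□¬(r ∧ p) ∨ ¬s), 1   [◇-rule on 1: fresh world 1, 0R1]
3. □¬(r ∧ p) ∨ ¬s, 1   [∨-rule on 2 (branches; this branch)]
4. ¬s, 1   [∨-rule on 3 (branches; this branch)]
Accessibility: 0R1

Satisfiable (open branch found)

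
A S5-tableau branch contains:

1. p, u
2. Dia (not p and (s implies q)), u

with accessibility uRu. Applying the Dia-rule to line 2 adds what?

a fresh world v with uRv, and not p and (s implies q) at v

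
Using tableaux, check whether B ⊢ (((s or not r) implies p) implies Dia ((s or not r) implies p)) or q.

Valid

Tableau for the negation not ((((s or not r) implies p) implies Dia ((s or not r) implies p)) or q):
1. not ((((s or not r) implies p) implies Dia ((s or not r) implies p)) or q), u
2. not (((s or not r) implies p) implies Dia ((s or not r) implies p)), u   [neg-or-rule on 1]
3. not q, u   [neg-or-rule on 1]
4. (s or not r) implies p, u   [neg-implies-rule on 2]
5. not Dia ((s or not r) implies p), u   [neg-implies-rule on 2]
6. not ((s or not r) implies p), u   [neg-Dia-rule on 5 via uRu]
7. s or not r, u   [neg-implies-rule on 6]
8. not p, u   [neg-implies-rule on 6]
9. not (s or not r), u   [implies-rule on 4 (branches; this branch)]
10. not s, u   [neg-or-rule on 9]
11. r, u   [neg-or-rule on 9]
12. not r, u   [or-rule on 7 (branches; this branch)]
Accessibility: uRu
Branch closes: r and not r both at u.
All branches of the negation close; one closing branch shown above.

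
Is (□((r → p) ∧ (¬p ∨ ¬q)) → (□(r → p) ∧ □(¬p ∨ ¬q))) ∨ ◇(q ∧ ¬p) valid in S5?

Valid

Tableau for the negation ¬((□((r → p) ∧ (¬p ∨ ¬q)) → (□(r → p) ∧ □(¬p ∨ ¬q))) ∨ ◇(q ∧ ¬p)):
1. ¬((□((r → p) ∧ (¬p ∨ ¬q)) → (□(r → p) ∧ □(¬p ∨ ¬q))) ∨ ◇(q ∧ ¬p)), w0
2. ¬(□((r → p) ∧ (¬p ∨ ¬q)) → (□(r → p) ∧ □(¬p ∨ ¬q))), w0
3. ¬◇(q ∧ ¬p), w0
4. □((r → p) ∧ (¬p ∨ ¬q)), w0
5. ¬(□(r → p) ∧ □(¬p ∨ ¬q)), w0
6. ¬(q ∧ ¬p), w0
7. (r → p) ∧ (¬p ∨ ¬q), w0
8. r → p, w0
9. ¬p ∨ ¬q, w0
10. ¬□(¬p ∨ ¬q), w0
11. p, w0
12. ¬q, w0
13. ¬(¬p ∨ ¬q), w1
14. p, w1
15. q, w1
16. ¬(q ∧ ¬p), w1
17. (r → p) ∧ (¬p ∨ ¬q), w1
18. r → p, w1
19. ¬p ∨ ¬q, w1
20. ¬q, w1
Accessibility: w0Rw0, w0Rw1, w1Rw0, w1Rw1
Branch closes: q and ¬q both at w1.
Every branch of the negation's tableau closes; the branch above is one of them.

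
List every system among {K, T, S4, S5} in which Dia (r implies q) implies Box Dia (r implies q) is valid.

S4-tableau for the negation not (Dia (r implies q) implies Box Dia (r implies q)):
1. not (Dia (r implies q) implies Box Dia (r implies q)), u
2. Dia (r implies q), u
3. not Box Dia (r implies q), u
4. r implies q, v
5. q, v
6. not Dia (r implies q), w
7. not (r implies q), w
8. r, w
9. not q, w
Accessibility: uRu, uRv, uRw, vRv, wRw
Complete open branch: countermodel on an S4-frame, so not valid in S4, nor in K, T (the same frame is also a K-frame and a T-frame).
S5-tableau for the negation not (Dia (r implies q) implies Box Dia (r implies q)):
1. not (Dia (r implies q) implies Box Dia (r implies q)), u
2. Dia (r implies q), u
3. not Box Dia (r implies q), u
4. r implies q, v
5. q, v
6. not Dia (r implies q), w
7. not (r implies q), u
8. r, u
9. not q, u
10. not (r implies q), v
11. r, v
12. not q, v
Accessibility: uRu, uRv, uRw, vRu, vRv, vRw, wRu, wRv, wRw
Branch closes: q and not q both at v.
Every branch closes (one shown): valid in S5.

S5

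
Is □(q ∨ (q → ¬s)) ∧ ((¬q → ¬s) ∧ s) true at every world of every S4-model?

Tableau for the negation ¬(□(q ∨ (q → ¬s)) ∧ ((¬q → ¬s) ∧ s)):
1. ¬(□(q ∨ (q → ¬s)) ∧ ((¬q → ¬s) ∧ s)), u
2. ¬((¬q → ¬s) ∧ s), u   [¬∧-rule on 1 (branches; this branch)]
3. ¬s, u   [¬∧-rule on 2 (branches; this branch)]
Accessibility: uRu
The negation has an open branch (countermodel exists).

No, not valid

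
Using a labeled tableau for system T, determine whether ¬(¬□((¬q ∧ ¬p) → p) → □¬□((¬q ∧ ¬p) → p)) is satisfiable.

1. ¬(¬□((¬q ∧ ¬p) → p) → □¬□((¬q ∧ ¬p) → p)), 0
2. ¬□((¬q ∧ ¬p) → p), 0
3. ¬□¬□((¬q ∧ ¬p) → p), 0
4. ¬((¬q ∧ ¬p) → p), 1
5. ¬q ∧ ¬p, 1
6. ¬p, 1
7. ¬q, 1
8. □((¬q ∧ ¬p) → p), 2
9. (¬q ∧ ¬p) → p, 2
10. p, 2
Accessibility: 0R0, 0R1, 0R2, 1R1, 2R2

Yes, satisfiable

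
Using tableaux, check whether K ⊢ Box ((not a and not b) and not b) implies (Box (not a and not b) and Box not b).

Valid

Tableau for the negation not (Box ((not a and not b) and not b) implies (Box (not a and not b) and Box not b)):
1. not (Box ((not a and not b) and not b) implies (Box (not a and not b) and Box not b)), 0
2. Box ((not a and not b) and not b), 0
3. not (Box (not a and not b) and Box not b), 0
4. not Box (not a and not b), 0
5. not (not a and not b), 1
6. (not a and not b) and not b, 1
7. not a and not b, 1
8. not b, 1
9. not a, 1
10. b, 1
Accessibility: 0R1
Branch closes: b and not b both at 1.
Every branch of the negation's tableau closes; the branch above is one of them.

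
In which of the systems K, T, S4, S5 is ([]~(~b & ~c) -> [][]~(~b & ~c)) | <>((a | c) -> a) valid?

S4-tableau for the negation ~(([]~(~b & ~c) -> [][]~(~b & ~c)) | <>((a | c) -> a)):
1. ~(([]~(~b & ~c) -> [][]~(~b & ~c)) | <>((a | c) -> a)), 0
2. ~([]~(~b & ~c) -> [][]~(~b & ~c)), 0   [~|-rule on 1]
3. ~<>((a | c) -> a), 0   [~|-rule on 1]
4. []~(~b & ~c), 0   [~->-rule on 2]
5. ~[][]~(~b & ~c), 0   [~->-rule on 2]
6. ~((a | c) -> a), 0   [~<>-rule on 3 via 0R0]
7. a | c, 0   [~->-rule on 6]
8. ~a, 0   [~->-rule on 6]
9. ~(~b & ~c), 0   [[]-rule on 4 via 0R0]
10. c, 0   [|-rule on 7 (branches; this branch)]
11. ~[]~(~b & ~c), 1   [~[]-rule on 5: fresh world 1, 0R1]
12. ~((a | c) -> a), 1   [~<>-rule on 3 via 0R1]
13. a | c, 1   [~->-rule on 12]
14. ~a, 1   [~->-rule on 12]
15. ~(~b & ~c), 1   [[]-rule on 4 via 0R1]
16. c, 1   [|-rule on 13 (branches; this branch)]
17. ~b & ~c, 2   [~[]-rule on 11: fresh world 2, 1R2]
18. ~b, 2   [&-rule on 17]
19. ~c, 2   [&-rule on 17]
20. ~((a | c) -> a), 2   [~<>-rule on 3 via 0R2]
21. a | c, 2   [~->-rule on 20]
22. ~a, 2   [~->-rule on 20]
23. ~(~b & ~c), 2   [[]-rule on 4 via 0R2]
24. c, 2   [|-rule on 21 (branches; this branch)]
Accessibility: 0R0, 0R1, 0R2, 1R1, 1R2, 2R2
Branch closes: c and ~c both at 2.
Every branch closes (one shown): valid in S4, hence also in S5 (every theorem of S4 is a theorem of S5).
T-tableau for the negation ~(([]~(~b & ~c) -> [][]~(~b & ~c)) | <>((a | c) -> a)):
1. ~(([]~(~b & ~c) -> [][]~(~b & ~c)) | <>((a | c) -> a)), 0
2. ~([]~(~b & ~c) -> [][]~(~b & ~c)), 0   [~|-rule on 1]
3. ~<>((a | c) -> a), 0   [~|-rule on 1]
4. []~(~b & ~c), 0   [~->-rule on 2]
5. ~[][]~(~b & ~c), 0   [~->-rule on 2]
6. ~((a | c) -> a), 0   [~<>-rule on 3 via 0R0]
7. a | c, 0   [~->-rule on 6]
8. ~a, 0   [~->-rule on 6]
9. ~(~b & ~c), 0   [[]-rule on 4 via 0R0]
10. c, 0   [|-rule on 7 (branches; this branch)]
11. ~[]~(~b & ~c), 1   [~[]-rule on 5: fresh world 1, 0R1]
12. ~((a | c) -> a), 1   [~<>-rule on 3 via 0R1]
13. a | c, 1   [~->-rule on 12]
14. ~a, 1   [~->-rule on 12]
15. ~(~b & ~c), 1   [[]-rule on 4 via 0R1]
16. c, 1   [|-rule on 13 (branches; this branch)]
17. ~b & ~c, 2   [~[]-rule on 11: fresh world 2, 1R2]
18. ~b, 2   [&-rule on 17]
19. ~c, 2   [&-rule on 17]
Accessibility: 0R0, 0R1, 1R1, 1R2, 2R2
Complete open branch: countermodel on a T-frame, so not valid in T, nor in K (the same frame is also a K-frame).

S4, S5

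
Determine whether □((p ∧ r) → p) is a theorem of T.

Tableau for the negation ¬□((p ∧ r) → p):
1. ¬□((p ∧ r) → p), u
2. ¬((p ∧ r) → p), v
3. p ∧ r, v
4. ¬p, v
5. p, v
6. r, v
Accessibility: uRu, uRv, vRv
Branch closes: p and ¬p both at v.
Every branch of the negation's tableau closes; the branch above is one of them.

Yes, valid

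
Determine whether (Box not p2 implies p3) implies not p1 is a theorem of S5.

No, not valid

Tableau for the negation not ((Box not p2 implies p3) implies not p1):
1. not ((Box not p2 implies p3) implies not p1), w0
2. Box not p2 implies p3, w0   [neg-implies-rule on 1]
3. p1, w0   [neg-implies-rule on 1]
4. p3, w0   [implies-rule on 2 (branches; this branch)]
Accessibility: w0Rw0
The negation has an open branch (countermodel exists).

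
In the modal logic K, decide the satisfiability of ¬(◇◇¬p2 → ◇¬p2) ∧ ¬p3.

Satisfiable (open branch found)

1. ¬(◇◇¬p2 → ◇¬p2) ∧ ¬p3, w0
2. ¬(◇◇¬p2 → ◇¬p2), w0
3. ¬p3, w0
4. ◇◇¬p2, w0
5. ¬◇¬p2, w0
6. ◇¬p2, w1
7. p2, w1
8. ¬p2, w2
Accessibility: w0Rw1, w1Rw2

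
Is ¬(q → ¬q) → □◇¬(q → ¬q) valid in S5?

Tableau for the negation ¬(¬(q → ¬q) → □◇¬(q → ¬q)):
1. ¬(¬(q → ¬q) → □◇¬(q → ¬q)), w0
2. ¬(q → ¬q), w0
3. ¬□◇¬(q → ¬q), w0
4. q, w0
5. ¬◇¬(q → ¬q), w1
6. q → ¬q, w0
7. q → ¬q, w1
8. ¬q, w0
Accessibility: w0Rw0, w0Rw1, w1Rw0, w1Rw1
Branch closes: q and ¬q both at w0.
Every branch of the negation's tableau closes; the branch above is one of them.

Yes, valid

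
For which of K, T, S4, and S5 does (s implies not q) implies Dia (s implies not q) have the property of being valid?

T, S4, S5

K-tableau for the negation not ((s implies not q) implies Dia (s implies not q)):
1. not ((s implies not q) implies Dia (s implies not q)), w0
2. s implies not q, w0   [neg-implies-rule on 1]
3. not Dia (s implies not q), w0   [neg-implies-rule on 1]
4. not q, w0   [implies-rule on 2 (branches; this branch)]
Complete open branch: countermodel on a K-frame, so not valid in K.
T-tableau for the negation not ((s implies not q) implies Dia (s implies not q)):
1. not ((s implies not q) implies Dia (s implies not q)), w0
2. s implies not q, w0   [neg-implies-rule on 1]
3. not Dia (s implies not q), w0   [neg-implies-rule on 1]
4. not (s implies not q), w0   [neg-Dia-rule on 3 via w0Rw0]
5. s, w0   [neg-implies-rule on 4]
6. q, w0   [neg-implies-rule on 4]
7. not q, w0   [implies-rule on 2 (branches; this branch)]
Accessibility: w0Rw0
Branch closes: q and not q both at w0.
Every branch closes (one shown): valid in T, hence also in S4, S5 (every theorem of T is a theorem of S4 and S5).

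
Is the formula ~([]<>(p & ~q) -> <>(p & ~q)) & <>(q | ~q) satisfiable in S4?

Unsatisfiable

1. ~([]<>(p & ~q) -> <>(p & ~q)) & <>(q | ~q), w0
2. ~([]<>(p & ~q) -> <>(p & ~q)), w0
3. <>(q | ~q), w0
4. []<>(p & ~q), w0
5. ~<>(p & ~q), w0
6. <>(p & ~q), w0
7. ~(p & ~q), w0
8. q, w0
9. q | ~q, w1
10. <>(p & ~q), w1
11. ~(p & ~q), w1
12. ~q, w1
13. ~p, w1
14. p & ~q, w2
15. p, w2
16. ~q, w2
17. <>(p & ~q), w2
18. ~(p & ~q), w2
19. q, w2
Accessibility: w0Rw0, w0Rw1, w0Rw2, w1Rw1, w2Rw2
Branch closes: q and ~q both at w2.
All branches of the tableau close; one closing branch shown above.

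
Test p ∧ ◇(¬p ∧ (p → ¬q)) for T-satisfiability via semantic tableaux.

Satisfiable (open branch found)

1. p ∧ ◇(¬p ∧ (p → ¬q)), w0
2. p, w0
3. ◇(¬p ∧ (p → ¬q)), w0
4. ¬p ∧ (p → ¬q), w1
5. ¬p, w1
6. p → ¬q, w1
7. ¬q, w1
Accessibility: w0Rw0, w0Rw1, w1Rw1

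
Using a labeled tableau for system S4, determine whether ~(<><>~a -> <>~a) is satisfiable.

1. ~(<><>~a -> <>~a), u
2. <><>~a, u   [~->-rule on 1]
3. ~<>~a, u   [~->-rule on 1]
4. a, u   [~<>-rule on 3 via uRu]
5. <>~a, v   [<>-rule on 2: fresh world v, uRv]
6. a, v   [~<>-rule on 3 via uRv]
7. ~a, w   [<>-rule on 5: fresh world w, vRw]
8. a, w   [~<>-rule on 3 via uRw]
Accessibility: uRu, uRv, uRw, vRv, vRw, wRw
Branch closes: a and ~a both at w.
All branches of the tableau close; one closing branch shown above.

No, unsatisfiable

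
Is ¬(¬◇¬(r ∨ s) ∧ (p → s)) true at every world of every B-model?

No, not valid

Tableau for the negation ¬◇¬(r ∨ s) ∧ (p → s):
1. ¬◇¬(r ∨ s) ∧ (p → s), u
2. ¬◇¬(r ∨ s), u
3. p → s, u
4. r ∨ s, u
5. s, u
Accessibility: uRu
The negation has an open branch (countermodel exists).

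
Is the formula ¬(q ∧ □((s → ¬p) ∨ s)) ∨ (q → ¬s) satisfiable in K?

Yes, satisfiable

1. ¬(q ∧ □((s → ¬p) ∨ s)) ∨ (q → ¬s), 0
2. q → ¬s, 0   [∨-rule on 1 (branches; this branch)]
3. ¬s, 0   [→-rule on 2 (branches; this branch)]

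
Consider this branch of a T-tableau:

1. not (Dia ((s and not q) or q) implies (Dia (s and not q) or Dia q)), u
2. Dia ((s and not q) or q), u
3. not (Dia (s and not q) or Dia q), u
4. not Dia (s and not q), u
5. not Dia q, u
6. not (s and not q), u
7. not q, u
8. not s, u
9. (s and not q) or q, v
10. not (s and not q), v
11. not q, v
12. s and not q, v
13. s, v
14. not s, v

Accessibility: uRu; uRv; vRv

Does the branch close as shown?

Both s and not s appear at v.

Yes, closed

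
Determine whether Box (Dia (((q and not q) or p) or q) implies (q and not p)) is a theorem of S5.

Tableau for the negation not Box (Dia (((q and not q) or p) or q) implies (q and not p)):
1. not Box (Dia (((q and not q) or p) or q) implies (q and not p)), u
2. not (Dia (((q and not q) or p) or q) implies (q and not p)), v
3. Dia (((q and not q) or p) or q), v
4. not (q and not p), v
5. p, v
6. ((q and not q) or p) or q, w
7. q, w
Accessibility: uRu, uRv, uRw, vRu, vRv, vRw, wRu, wRv, wRw
The negation has an open branch (countermodel exists).

No, not valid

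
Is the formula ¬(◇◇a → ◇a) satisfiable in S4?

1. ¬(◇◇a → ◇a), w0
2. ◇◇a, w0   [¬→-rule on 1]
3. ¬◇a, w0   [¬→-rule on 1]
4. ¬a, w0   [¬◇-rule on 3 via w0Rw0]
5. ◇a, w1   [◇-rule on 2: fresh world w1, w0Rw1]
6. ¬a, w1   [¬◇-rule on 3 via w0Rw1]
7. a, w2   [◇-rule on 5: fresh world w2, w1Rw2]
8. ¬a, w2   [¬◇-rule on 3 via w0Rw2]
Accessibility: w0Rw0, w0Rw1, w0Rw2, w1Rw1, w1Rw2, w2Rw2
Branch closes: a and ¬a both at w2.
(One branch shown.) All branches close.

Unsatisfiable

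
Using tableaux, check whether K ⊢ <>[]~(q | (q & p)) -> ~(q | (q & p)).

Invalid (countermodel exists)

Tableau for the negation ~(<>[]~(q | (q & p)) -> ~(q | (q & p))):
1. ~(<>[]~(q | (q & p)) -> ~(q | (q & p))), 0
2. <>[]~(q | (q & p)), 0
3. q | (q & p), 0
4. q & p, 0
5. q, 0
6. p, 0
7. []~(q | (q & p)), 1
Accessibility: 0R1
The negation has an open branch (countermodel exists).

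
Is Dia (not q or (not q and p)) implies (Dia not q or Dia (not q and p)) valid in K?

Tableau for the negation not (Dia (not q or (not q and p)) implies (Dia not q or Dia (not q and p))):
1. not (Dia (not q or (not q and p)) implies (Dia not q or Dia (not q and p))), u
2. Dia (not q or (not q and p)), u   [neg-implies-rule on 1]
3. not (Dia not q or Dia (not q and p)), u   [neg-implies-rule on 1]
4. not Dia not q, u   [neg-or-rule on 3]
5. not Dia (not q and p), u   [neg-or-rule on 3]
6. not q or (not q and p), v   [Dia-rule on 2: fresh world v, uRv]
7. q, v   [neg-Dia-rule on 4 via uRv]
8. not (not q and p), v   [neg-Dia-rule on 5 via uRv]
9. not q and p, v   [or-rule on 6 (branches; this branch)]
10. not q, v   [and-rule on 9]
11. p, v   [and-rule on 9]
Accessibility: uRv
Branch closes: q and not q both at v.
All branches of the negation close; one closing branch shown above.

Valid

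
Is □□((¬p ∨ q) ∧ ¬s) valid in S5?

Tableau for the negation ¬□□((¬p ∨ q) ∧ ¬s):
1. ¬□□((¬p ∨ q) ∧ ¬s), 0
2. ¬□((¬p ∨ q) ∧ ¬s), 1   [¬□-rule on 1: fresh world 1, 0R1]
3. ¬((¬p ∨ q) ∧ ¬s), 2   [¬□-rule on 2: fresh world 2, 1R2]
4. s, 2   [¬∧-rule on 3 (branches; this branch)]
Accessibility: 0R0, 0R1, 0R2, 1R0, 1R1, 1R2, 2R0, 2R1, 2R2
The negation has an open branch (countermodel exists).

Not valid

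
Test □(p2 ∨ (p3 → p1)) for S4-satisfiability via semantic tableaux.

1. □(p2 ∨ (p3 → p1)), 0
2. p2 ∨ (p3 → p1), 0
3. p3 → p1, 0
4. p1, 0
Accessibility: 0R0

Satisfiable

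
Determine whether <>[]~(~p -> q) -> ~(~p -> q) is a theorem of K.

Not valid

Tableau for the negation ~(<>[]~(~p -> q) -> ~(~p -> q)):
1. ~(<>[]~(~p -> q) -> ~(~p -> q)), 0
2. <>[]~(~p -> q), 0
3. ~p -> q, 0
4. q, 0
5. []~(~p -> q), 1
Accessibility: 0R1
The negation has an open branch (countermodel exists).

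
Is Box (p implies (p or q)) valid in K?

Valid in K

Tableau for the negation not Box (p implies (p or q)):
1. not Box (p implies (p or q)), 0
2. not (p implies (p or q)), 1   [neg-Box-rule on 1: fresh world 1, 0R1]
3. p, 1   [neg-implies-rule on 2]
4. not (p or q), 1   [neg-implies-rule on 2]
5. not p, 1   [neg-or-rule on 4]
6. not q, 1   [neg-or-rule on 4]
Accessibility: 0R1
Branch closes: p and not p both at 1.
Every branch of the negation's tableau closes; the branch above is one of them.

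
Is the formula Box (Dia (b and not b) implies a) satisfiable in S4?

Satisfiable (open branch found)

1. Box (Dia (b and not b) implies a), 0
2. Dia (b and not b) implies a, 0
3. a, 0
Accessibility: 0R0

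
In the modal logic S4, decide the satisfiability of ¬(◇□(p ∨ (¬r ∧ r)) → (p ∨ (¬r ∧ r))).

Satisfiable (open branch found)

1. ¬(◇□(p ∨ (¬r ∧ r)) → (p ∨ (¬r ∧ r))), u
2. ◇□(p ∨ (¬r ∧ r)), u   [¬→-rule on 1]
3. ¬(p ∨ (¬r ∧ r)), u   [¬→-rule on 1]
4. ¬p, u   [¬∨-rule on 3]
5. ¬(¬r ∧ r), u   [¬∨-rule on 3]
6. ¬r, u   [¬∧-rule on 5 (branches; this branch)]
7. □(p ∨ (¬r ∧ r)), v   [◇-rule on 2: fresh world v, uRv]
8. p ∨ (¬r ∧ r), v   [□-rule on 7 via vRv]
9. p, v   [∨-rule on 8 (branches; this branch)]
Accessibility: uRu, uRv, vRv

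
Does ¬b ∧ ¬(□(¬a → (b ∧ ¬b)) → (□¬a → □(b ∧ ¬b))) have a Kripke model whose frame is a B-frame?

Unsatisfiable

1. ¬b ∧ ¬(□(¬a → (b ∧ ¬b)) → (□¬a → □(b ∧ ¬b))), 0
2. ¬b, 0   [∧-rule on 1]
3. ¬(□(¬a → (b ∧ ¬b)) → (□¬a → □(b ∧ ¬b))), 0   [∧-rule on 1]
4. □(¬a → (b ∧ ¬b)), 0   [¬→-rule on 3]
5. ¬(□¬a → □(b ∧ ¬b)), 0   [¬→-rule on 3]
6. □¬a, 0   [¬→-rule on 5]
7. ¬□(b ∧ ¬b), 0   [¬→-rule on 5]
8. ¬a → (b ∧ ¬b), 0   [□-rule on 4 via 0R0]
9. ¬a, 0   [□-rule on 6 via 0R0]
10. b ∧ ¬b, 0   [→-rule on 8 (branches; this branch)]
11. b, 0   [∧-rule on 10]
Accessibility: 0R0
Branch closes: b and ¬b both at 0.
All branches of the tableau close; one closing branch shown above.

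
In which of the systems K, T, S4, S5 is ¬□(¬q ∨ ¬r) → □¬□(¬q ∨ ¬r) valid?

S5-tableau for the negation ¬(¬□(¬q ∨ ¬r) → □¬□(¬q ∨ ¬r)):
1. ¬(¬□(¬q ∨ ¬r) → □¬□(¬q ∨ ¬r)), 0
2. ¬□(¬q ∨ ¬r), 0
3. ¬□¬□(¬q ∨ ¬r), 0
4. ¬(¬q ∨ ¬r), 1
5. q, 1
6. r, 1
7. □(¬q ∨ ¬r), 2
8. ¬q ∨ ¬r, 0
9. ¬q ∨ ¬r, 1
10. ¬q ∨ ¬r, 2
11. ¬r, 0
12. ¬r, 1
Accessibility: 0R0, 0R1, 0R2, 1R0, 1R1, 1R2, 2R0, 2R1, 2R2
Branch closes: r and ¬r both at 1.
Every branch closes (one shown): valid in S5.
S4-tableau for the negation ¬(¬□(¬q ∨ ¬r) → □¬□(¬q ∨ ¬r)):
1. ¬(¬□(¬q ∨ ¬r) → □¬□(¬q ∨ ¬r)), 0
2. ¬□(¬q ∨ ¬r), 0
3. ¬□¬□(¬q ∨ ¬r), 0
4. ¬(¬q ∨ ¬r), 1
5. q, 1
6. r, 1
7. □(¬q ∨ ¬r), 2
8. ¬q ∨ ¬r, 2
9. ¬r, 2
Accessibility: 0R0, 0R1, 0R2, 1R1, 2R2
Complete open branch: countermodel on an S4-frame, so not valid in S4, nor in K, T (the same frame is also a K-frame and a T-frame).

S5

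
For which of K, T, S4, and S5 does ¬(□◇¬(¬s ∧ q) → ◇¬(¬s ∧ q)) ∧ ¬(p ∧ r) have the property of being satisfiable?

K-tableau for the formula:
1. ¬(□◇¬(¬s ∧ q) → ◇¬(¬s ∧ q)) ∧ ¬(p ∧ r), u
2. ¬(□◇¬(¬s ∧ q) → ◇¬(¬s ∧ q)), u
3. ¬(p ∧ r), u
4. □◇¬(¬s ∧ q), u
5. ¬◇¬(¬s ∧ q), u
6. ¬r, u
Complete open branch: satisfiable in K.
T-tableau for the formula:
1. ¬(□◇¬(¬s ∧ q) → ◇¬(¬s ∧ q)) ∧ ¬(p ∧ r), u
2. ¬(□◇¬(¬s ∧ q) → ◇¬(¬s ∧ q)), u
3. ¬(p ∧ r), u
4. □◇¬(¬s ∧ q), u
5. ¬◇¬(¬s ∧ q), u
6. ◇¬(¬s ∧ q), u
7. ¬s ∧ q, u
8. ¬s, u
9. q, u
10. ¬r, u
11. ¬(¬s ∧ q), v
12. ◇¬(¬s ∧ q), v
13. ¬s ∧ q, v
14. ¬s, v
15. q, v
16. ¬q, v
Accessibility: uRu, uRv, vRv
Branch closes: q and ¬q both at v.
Every branch closes (one shown): unsatisfiable in T, hence also in S4, S5 (every S4/S5-frame is a T-frame).

K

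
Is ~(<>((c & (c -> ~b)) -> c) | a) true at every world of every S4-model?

Not valid

Tableau for the negation <>((c & (c -> ~b)) -> c) | a:
1. <>((c & (c -> ~b)) -> c) | a, w0
2. a, w0
Accessibility: w0Rw0
The negation has an open branch (countermodel exists).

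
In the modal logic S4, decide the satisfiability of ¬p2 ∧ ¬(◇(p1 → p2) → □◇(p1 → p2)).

Yes, satisfiable

1. ¬p2 ∧ ¬(◇(p1 → p2) → □◇(p1 → p2)), 0
2. ¬p2, 0
3. ¬(◇(p1 → p2) → □◇(p1 → p2)), 0
4. ◇(p1 → p2), 0
5. ¬□◇(p1 → p2), 0
6. p1 → p2, 1
7. p2, 1
8. ¬◇(p1 → p2), 2
9. ¬(p1 → p2), 2
10. p1, 2
11. ¬p2, 2
Accessibility: 0R0, 0R1, 0R2, 1R1, 2R2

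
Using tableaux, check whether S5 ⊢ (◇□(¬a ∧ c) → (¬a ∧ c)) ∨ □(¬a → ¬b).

Valid

Tableau for the negation ¬((◇□(¬a ∧ c) → (¬a ∧ c)) ∨ □(¬a → ¬b)):
1. ¬((◇□(¬a ∧ c) → (¬a ∧ c)) ∨ □(¬a → ¬b)), 0
2. ¬(◇□(¬a ∧ c) → (¬a ∧ c)), 0
3. ¬□(¬a → ¬b), 0
4. ◇□(¬a ∧ c), 0
5. ¬(¬a ∧ c), 0
6. ¬c, 0
7. ¬(¬a → ¬b), 1
8. ¬a, 1
9. b, 1
10. □(¬a ∧ c), 2
11. ¬a ∧ c, 0
12. ¬a, 0
13. c, 0
Accessibility: 0R0, 0R1, 0R2, 1R0, 1R1, 1R2, 2R0, 2R1, 2R2
Branch closes: c and ¬c both at 0.
All branches of the negation close; one closing branch shown above.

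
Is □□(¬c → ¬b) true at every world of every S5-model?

Tableau for the negation ¬□□(¬c → ¬b):
1. ¬□□(¬c → ¬b), 0
2. ¬□(¬c → ¬b), 1
3. ¬(¬c → ¬b), 2
4. ¬c, 2
5. b, 2
Accessibility: 0R0, 0R1, 0R2, 1R0, 1R1, 1R2, 2R0, 2R1, 2R2
The negation has an open branch (countermodel exists).

Not valid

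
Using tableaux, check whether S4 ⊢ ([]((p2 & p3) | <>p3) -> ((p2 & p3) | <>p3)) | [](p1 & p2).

Valid

Tableau for the negation ~(([]((p2 & p3) | <>p3) -> ((p2 & p3) | <>p3)) | [](p1 & p2)):
1. ~(([]((p2 & p3) | <>p3) -> ((p2 & p3) | <>p3)) | [](p1 & p2)), w0
2. ~([]((p2 & p3) | <>p3) -> ((p2 & p3) | <>p3)), w0
3. ~[](p1 & p2), w0
4. []((p2 & p3) | <>p3), w0
5. ~((p2 & p3) | <>p3), w0
6. ~(p2 & p3), w0
7. ~<>p3, w0
8. (p2 & p3) | <>p3, w0
9. ~p3, w0
10. <>p3, w0
11. ~(p1 & p2), w1
12. (p2 & p3) | <>p3, w1
13. ~p3, w1
14. ~p2, w1
15. <>p3, w1
16. p3, w2
17. (p2 & p3) | <>p3, w2
18. ~p3, w2
Accessibility: w0Rw0, w0Rw1, w0Rw2, w1Rw1, w2Rw2
Branch closes: p3 and ~p3 both at w2.
All branches of the negation close; one closing branch shown above.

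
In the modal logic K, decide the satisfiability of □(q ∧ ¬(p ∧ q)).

Satisfiable

1. □(q ∧ ¬(p ∧ q)), u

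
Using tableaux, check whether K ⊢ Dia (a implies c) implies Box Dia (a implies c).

Tableau for the negation not (Dia (a implies c) implies Box Dia (a implies c)):
1. not (Dia (a implies c) implies Box Dia (a implies c)), 0
2. Dia (a implies c), 0
3. not Box Dia (a implies c), 0
4. a implies c, 1
5. c, 1
6. not Dia (a implies c), 2
Accessibility: 0R1, 0R2
The negation has an open branch (countermodel exists).

Not valid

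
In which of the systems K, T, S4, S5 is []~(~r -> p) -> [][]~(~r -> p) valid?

S4-tableau for the negation ~([]~(~r -> p) -> [][]~(~r -> p)):
1. ~([]~(~r -> p) -> [][]~(~r -> p)), w0
2. []~(~r -> p), w0
3. ~[][]~(~r -> p), w0
4. ~(~r -> p), w0
5. ~r, w0
6. ~p, w0
7. ~[]~(~r -> p), w1
8. ~(~r -> p), w1
9. ~r, w1
10. ~p, w1
11. ~r -> p, w2
12. ~(~r -> p), w2
13. ~r, w2
14. ~p, w2
15. p, w2
Accessibility: w0Rw0, w0Rw1, w0Rw2, w1Rw1, w1Rw2, w2Rw2
Branch closes: p and ~p both at w2.
Every branch closes (one shown): valid in S4, hence also in S5 (every theorem of S4 is a theorem of S5).
T-tableau for the negation ~([]~(~r -> p) -> [][]~(~r -> p)):
1. ~([]~(~r -> p) -> [][]~(~r -> p)), w0
2. []~(~r -> p), w0
3. ~[][]~(~r -> p), w0
4. ~(~r -> p), w0
5. ~r, w0
6. ~p, w0
7. ~[]~(~r -> p), w1
8. ~(~r -> p), w1
9. ~r, w1
10. ~p, w1
11. ~r -> p, w2
12. p, w2
Accessibility: w0Rw0, w0Rw1, w1Rw1, w1Rw2, w2Rw2
Complete open branch: countermodel on a T-frame, so not valid in T, nor in K (the same frame is also a K-frame).

S4, S5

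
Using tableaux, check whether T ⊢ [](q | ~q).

Yes, valid

Tableau for the negation ~[](q | ~q):
1. ~[](q | ~q), u
2. ~(q | ~q), v   [~[]-rule on 1: fresh world v, uRv]
3. ~q, v   [~|-rule on 2]
4. q, v   [~|-rule on 2]
Accessibility: uRu, uRv, vRv
Branch closes: q and ~q both at v.
All branches of the negation close; one closing branch shown above.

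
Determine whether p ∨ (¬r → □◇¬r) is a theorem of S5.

Tableau for the negation ¬(p ∨ (¬r → □◇¬r)):
1. ¬(p ∨ (¬r → □◇¬r)), u
2. ¬p, u
3. ¬(¬r → □◇¬r), u
4. ¬r, u
5. ¬□◇¬r, u
6. ¬◇¬r, v
7. r, u
Accessibility: uRu, uRv, vRu, vRv
Branch closes: r and ¬r both at u.
All branches of the negation close; one closing branch shown above.

Valid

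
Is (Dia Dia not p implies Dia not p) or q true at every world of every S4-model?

Yes, valid

Tableau for the negation not ((Dia Dia not p implies Dia not p) or q):
1. not ((Dia Dia not p implies Dia not p) or q), u
2. not (Dia Dia not p implies Dia not p), u   [neg-or-rule on 1]
3. not q, u   [neg-or-rule on 1]
4. Dia Dia not p, u   [neg-implies-rule on 2]
5. not Dia not p, u   [neg-implies-rule on 2]
6. p, u   [neg-Dia-rule on 5 via uRu]
7. Dia not p, v   [Dia-rule on 4: fresh world v, uRv]
8. p, v   [neg-Dia-rule on 5 via uRv]
9. not p, w   [Dia-rule on 7: fresh world w, vRw]
10. p, w   [neg-Dia-rule on 5 via uRw]
Accessibility: uRu, uRv, uRw, vRv, vRw, wRw
Branch closes: p and not p both at w.
All branches of the negation close; one closing branch shown above.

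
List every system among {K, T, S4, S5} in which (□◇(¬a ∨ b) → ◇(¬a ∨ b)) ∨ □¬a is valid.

K-tableau for the negation ¬((□◇(¬a ∨ b) → ◇(¬a ∨ b)) ∨ □¬a):
1. ¬((□◇(¬a ∨ b) → ◇(¬a ∨ b)) ∨ □¬a), 0
2. ¬(□◇(¬a ∨ b) → ◇(¬a ∨ b)), 0
3. ¬□¬a, 0
4. □◇(¬a ∨ b), 0
5. ¬◇(¬a ∨ b), 0
6. a, 1
7. ◇(¬a ∨ b), 1
8. ¬(¬a ∨ b), 1
9. ¬b, 1
10. ¬a ∨ b, 2
11. b, 2
Accessibility: 0R1, 1R2
Complete open branch: countermodel on a K-frame, so not valid in K.
T-tableau for the negation ¬((□◇(¬a ∨ b) → ◇(¬a ∨ b)) ∨ □¬a):
1. ¬((□◇(¬a ∨ b) → ◇(¬a ∨ b)) ∨ □¬a), 0
2. ¬(□◇(¬a ∨ b) → ◇(¬a ∨ b)), 0
3. ¬□¬a, 0
4. □◇(¬a ∨ b), 0
5. ¬◇(¬a ∨ b), 0
6. ◇(¬a ∨ b), 0
7. ¬(¬a ∨ b), 0
8. a, 0
9. ¬b, 0
10. a, 1
11. ◇(¬a ∨ b), 1
12. ¬(¬a ∨ b), 1
13. ¬b, 1
14. ¬a ∨ b, 2
15. ◇(¬a ∨ b), 2
16. ¬(¬a ∨ b), 2
17. a, 2
18. ¬b, 2
19. b, 2
Accessibility: 0R0, 0R1, 0R2, 1R1, 2R2
Branch closes: b and ¬b both at 2.
Every branch closes (one shown): valid in T, hence also in S4, S5 (every theorem of T is a theorem of S4 and S5).

T, S4, S5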